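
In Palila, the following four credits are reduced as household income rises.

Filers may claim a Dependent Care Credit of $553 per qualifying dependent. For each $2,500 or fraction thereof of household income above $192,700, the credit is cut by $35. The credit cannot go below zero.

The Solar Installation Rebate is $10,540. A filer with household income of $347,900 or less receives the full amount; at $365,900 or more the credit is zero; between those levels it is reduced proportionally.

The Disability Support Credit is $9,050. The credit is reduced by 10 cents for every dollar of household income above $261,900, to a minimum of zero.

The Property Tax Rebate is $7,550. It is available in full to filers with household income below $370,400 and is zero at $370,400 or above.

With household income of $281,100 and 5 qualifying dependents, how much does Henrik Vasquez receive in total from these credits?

$26,725

Dependent Care Credit: base = 5 × $553 = $2,765. income exceeds $192,700 by $88,400, which is 36 full-or-partial $2,500 increments; reduction = 36 × $35 = $1,260, leaving $1,505.
Solar Installation Rebate: $281,100 is at or below the $347,900 threshold, so the full $10,540 applies.
Disability Support Credit: 10% of the $19,200 excess over $261,900 is $1,920; credit = $9,050 − $1,920 = $7,130.
Property Tax Rebate: $281,100 is below the $370,400 cutoff, so the full $7,550 applies.
Total: $1,505 + $10,540 + $7,130 + $7,550 = $26,725.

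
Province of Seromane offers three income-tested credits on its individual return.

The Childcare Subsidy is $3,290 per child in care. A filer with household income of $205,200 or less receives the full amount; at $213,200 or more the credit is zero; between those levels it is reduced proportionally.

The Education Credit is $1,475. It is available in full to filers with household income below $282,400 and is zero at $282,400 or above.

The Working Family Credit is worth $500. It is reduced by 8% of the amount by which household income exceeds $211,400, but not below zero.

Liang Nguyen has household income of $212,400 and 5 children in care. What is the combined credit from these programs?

Childcare Subsidy: base = 5 × $3,290 = $16,450. $212,400 is $7,200 into a $8,000 phase-out range, leaving 800/8,000 of the credit: $16,450 × 800/8,000 = $1,645.
Education Credit: $212,400 is below the $282,400 cutoff, so the full $1,475 applies.
Working Family Credit: 8% of the $1,000 excess over $211,400 is $80; credit = $500 − $80 = $420.
Total: $1,645 + $1,475 + $420 = $3,540.

$3,540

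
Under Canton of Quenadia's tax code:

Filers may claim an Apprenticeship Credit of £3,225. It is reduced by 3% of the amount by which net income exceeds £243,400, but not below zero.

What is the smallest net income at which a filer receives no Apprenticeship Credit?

£350,900

The credit falls by 3% of each pound above £243,400, so it reaches zero when the excess is £3,225 / 3% = £107,500: income = £243,400 + £107,500 = £350,900.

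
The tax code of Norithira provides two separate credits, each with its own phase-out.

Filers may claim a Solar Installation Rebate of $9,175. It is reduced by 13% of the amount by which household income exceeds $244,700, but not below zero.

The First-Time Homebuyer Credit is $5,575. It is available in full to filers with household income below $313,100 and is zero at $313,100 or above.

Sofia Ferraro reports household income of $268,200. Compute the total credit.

$11,695

Solar Installation Rebate: 13% of the $23,500 excess over $244,700 is $3,055; credit = $9,175 − $3,055 = $6,120.
First-Time Homebuyer Credit: $268,200 is below the $313,100 cutoff, so the full $5,575 applies.
Total: $6,120 + $5,575 = $11,695.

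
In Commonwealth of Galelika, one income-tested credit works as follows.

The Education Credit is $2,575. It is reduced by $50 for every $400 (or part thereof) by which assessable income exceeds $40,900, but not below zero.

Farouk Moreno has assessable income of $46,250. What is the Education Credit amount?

Education Credit: income exceeds $40,900 by $5,350, which is 14 full-or-partial $400 increments; reduction = 14 × $50 = $700, leaving $1,875.

$1,875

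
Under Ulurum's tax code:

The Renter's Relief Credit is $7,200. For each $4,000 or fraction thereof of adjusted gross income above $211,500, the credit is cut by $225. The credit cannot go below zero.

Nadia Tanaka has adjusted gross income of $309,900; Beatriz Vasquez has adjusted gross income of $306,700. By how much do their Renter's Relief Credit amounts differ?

Nadia ($309,900): Renter's Relief Credit: income exceeds $211,500 by $98,400, which is 25 full-or-partial $4,000 increments; reduction = 25 × $225 = $5,625, leaving $1,575.
Beatriz ($306,700): Renter's Relief Credit: income exceeds $211,500 by $95,200, which is 24 full-or-partial $4,000 increments; reduction = 24 × $225 = $5,400, leaving $1,800.
Difference: |$1,575 − $1,800| = $225.

$225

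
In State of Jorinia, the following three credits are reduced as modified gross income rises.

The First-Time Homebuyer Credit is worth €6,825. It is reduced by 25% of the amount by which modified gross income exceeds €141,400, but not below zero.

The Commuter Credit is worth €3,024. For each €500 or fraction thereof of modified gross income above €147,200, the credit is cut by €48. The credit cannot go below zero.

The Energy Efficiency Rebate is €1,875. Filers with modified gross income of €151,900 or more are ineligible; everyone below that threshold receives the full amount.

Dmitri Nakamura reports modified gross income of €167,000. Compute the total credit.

First-Time Homebuyer Credit: 25% of the €25,600 excess over €141,400 is €6,400; credit = €6,825 − €6,400 = €425.
Commuter Credit: income exceeds €147,200 by €19,800, which is 40 full-or-partial €500 increments; reduction = 40 × €48 = €1,920, leaving €1,104.
Energy Efficiency Rebate: €167,000 meets or exceeds the €151,900 cutoff, so the credit is €0.
Total: €425 + €1,104 + €0 = €1,529.

€1,529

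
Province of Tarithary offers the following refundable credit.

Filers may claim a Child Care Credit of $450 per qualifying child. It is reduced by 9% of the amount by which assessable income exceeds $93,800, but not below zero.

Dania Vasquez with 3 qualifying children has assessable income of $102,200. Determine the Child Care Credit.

$594

Child Care Credit: base = 3 × $450 = $1,350. 9% of the $8,400 excess over $93,800 is $756; credit = $1,350 − $756 = $594.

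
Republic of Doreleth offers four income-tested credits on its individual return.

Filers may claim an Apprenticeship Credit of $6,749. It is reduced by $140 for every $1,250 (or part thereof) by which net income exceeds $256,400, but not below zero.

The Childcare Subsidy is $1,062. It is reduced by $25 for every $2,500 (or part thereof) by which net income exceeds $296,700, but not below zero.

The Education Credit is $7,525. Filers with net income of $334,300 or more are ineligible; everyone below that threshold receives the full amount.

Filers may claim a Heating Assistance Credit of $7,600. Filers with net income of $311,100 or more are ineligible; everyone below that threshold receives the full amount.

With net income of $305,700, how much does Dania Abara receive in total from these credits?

$17,236

Apprenticeship Credit: income exceeds $256,400 by $49,300, which is 40 full-or-partial $1,250 increments; reduction = 40 × $140 = $5,600, leaving $1,149.
Childcare Subsidy: income exceeds $296,700 by $9,000, which is 4 full-or-partial $2,500 increments; reduction = 4 × $25 = $100, leaving $962.
Education Credit: $305,700 is below the $334,300 cutoff, so the full $7,525 applies.
Heating Assistance Credit: $305,700 is below the $311,100 cutoff, so the full $7,600 applies.
Total: $1,149 + $962 + $7,525 + $7,600 = $17,236.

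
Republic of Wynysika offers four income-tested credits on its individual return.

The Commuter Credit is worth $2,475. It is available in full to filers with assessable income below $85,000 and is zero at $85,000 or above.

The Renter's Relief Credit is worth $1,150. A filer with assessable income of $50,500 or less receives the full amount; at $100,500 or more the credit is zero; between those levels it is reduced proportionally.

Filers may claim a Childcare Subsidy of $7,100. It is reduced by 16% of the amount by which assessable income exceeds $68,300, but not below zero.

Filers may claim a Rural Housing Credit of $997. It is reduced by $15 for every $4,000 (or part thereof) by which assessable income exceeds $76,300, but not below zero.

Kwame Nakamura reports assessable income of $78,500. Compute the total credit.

Commuter Credit: $78,500 is below the $85,000 cutoff, so the full $2,475 applies.
Renter's Relief Credit: $78,500 is $28,000 into a $50,000 phase-out range, leaving 22,000/50,000 of the credit: $1,150 × 22,000/50,000 = $506.
Childcare Subsidy: 16% of the $10,200 excess over $68,300 is $1,632; credit = $7,100 − $1,632 = $5,468.
Rural Housing Credit: income exceeds $76,300 by $2,200, which is 1 full-or-partial $4,000 increment; reduction = 1 × $15 = $15, leaving $982.
Total: $2,475 + $506 + $5,468 + $982 = $9,431.

$9,431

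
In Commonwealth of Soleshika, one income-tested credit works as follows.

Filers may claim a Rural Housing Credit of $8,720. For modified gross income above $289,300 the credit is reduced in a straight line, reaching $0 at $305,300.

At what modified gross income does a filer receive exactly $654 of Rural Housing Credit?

$654 is 654/8,720 of the full $8,720, so 8,066/8,720 of the $16,000 range has been used: income = $289,300 + $16,000 × 8,066/8,720 = $304,100.

$304,100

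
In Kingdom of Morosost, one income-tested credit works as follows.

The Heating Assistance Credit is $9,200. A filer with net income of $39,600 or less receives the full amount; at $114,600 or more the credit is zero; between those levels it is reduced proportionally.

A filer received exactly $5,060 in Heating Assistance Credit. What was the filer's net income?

$5,060 is 5,060/9,200 of the full $9,200, so 4,140/9,200 of the $75,000 range has been used: income = $39,600 + $75,000 × 4,140/9,200 = $73,350.

$73,350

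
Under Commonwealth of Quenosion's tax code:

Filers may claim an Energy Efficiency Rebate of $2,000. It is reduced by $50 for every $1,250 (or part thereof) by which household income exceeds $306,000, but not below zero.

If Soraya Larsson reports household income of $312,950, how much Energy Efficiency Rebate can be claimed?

Energy Efficiency Rebate: income exceeds $306,000 by $6,950, which is 6 full-or-partial $1,250 increments; reduction = 6 × $50 = $300, leaving $1,700.

$1,700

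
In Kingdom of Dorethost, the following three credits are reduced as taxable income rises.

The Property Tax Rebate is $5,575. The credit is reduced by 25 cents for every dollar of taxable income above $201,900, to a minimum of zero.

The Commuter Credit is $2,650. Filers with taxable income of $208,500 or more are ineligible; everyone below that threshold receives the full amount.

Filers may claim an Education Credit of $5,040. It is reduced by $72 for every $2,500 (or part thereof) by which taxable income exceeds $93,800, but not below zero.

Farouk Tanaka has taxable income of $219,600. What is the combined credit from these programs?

Property Tax Rebate: 25% of the $17,700 excess over $201,900 is $4,425; credit = $5,575 − $4,425 = $1,150.
Commuter Credit: $219,600 meets or exceeds the $208,500 cutoff, so the credit is $0.
Education Credit: income exceeds $93,800 by $125,800, which is 51 full-or-partial $2,500 increments; reduction = 51 × $72 = $3,672, leaving $1,368.
Total: $1,150 + $0 + $1,368 = $2,518.

$2,518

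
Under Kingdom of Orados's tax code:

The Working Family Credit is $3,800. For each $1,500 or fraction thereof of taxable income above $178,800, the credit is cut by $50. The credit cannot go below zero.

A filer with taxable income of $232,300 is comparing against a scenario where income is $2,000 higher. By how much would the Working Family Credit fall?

$50

At $232,300 — income exceeds $178,800 by $53,500, which is 36 full-or-partial $1,500 increments; reduction = 36 × $50 = $1,800, leaving $2,000.
At $234,300 — income exceeds $178,800 by $55,500, which is 37 full-or-partial $1,500 increments; reduction = 37 × $50 = $1,850, leaving $1,950.
Lost: $2,000 − $1,950 = $50.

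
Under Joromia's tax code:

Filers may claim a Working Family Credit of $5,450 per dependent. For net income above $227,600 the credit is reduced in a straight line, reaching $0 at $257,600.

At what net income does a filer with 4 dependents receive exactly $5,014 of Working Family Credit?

$250,700

Full credit = 4 × $5,450 = $21,800.
$5,014 is 5,014/21,800 of the full $21,800, so 16,786/21,800 of the $30,000 range has been used: income = $227,600 + $30,000 × 16,786/21,800 = $250,700.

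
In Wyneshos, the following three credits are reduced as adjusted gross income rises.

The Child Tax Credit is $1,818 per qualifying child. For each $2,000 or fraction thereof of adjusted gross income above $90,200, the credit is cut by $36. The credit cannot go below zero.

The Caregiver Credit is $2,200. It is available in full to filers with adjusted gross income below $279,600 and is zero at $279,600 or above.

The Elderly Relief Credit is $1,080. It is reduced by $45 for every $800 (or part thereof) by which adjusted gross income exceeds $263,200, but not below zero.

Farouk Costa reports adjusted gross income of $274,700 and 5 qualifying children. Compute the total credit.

$8,347

Child Tax Credit: base = 5 × $1,818 = $9,090. income exceeds $90,200 by $184,500, which is 93 full-or-partial $2,000 increments; reduction = 93 × $36 = $3,348, leaving $5,742.
Caregiver Credit: $274,700 is below the $279,600 cutoff, so the full $2,200 applies.
Elderly Relief Credit: income exceeds $263,200 by $11,500, which is 15 full-or-partial $800 increments; reduction = 15 × $45 = $675, leaving $405.
Total: $5,742 + $2,200 + $405 = $8,347.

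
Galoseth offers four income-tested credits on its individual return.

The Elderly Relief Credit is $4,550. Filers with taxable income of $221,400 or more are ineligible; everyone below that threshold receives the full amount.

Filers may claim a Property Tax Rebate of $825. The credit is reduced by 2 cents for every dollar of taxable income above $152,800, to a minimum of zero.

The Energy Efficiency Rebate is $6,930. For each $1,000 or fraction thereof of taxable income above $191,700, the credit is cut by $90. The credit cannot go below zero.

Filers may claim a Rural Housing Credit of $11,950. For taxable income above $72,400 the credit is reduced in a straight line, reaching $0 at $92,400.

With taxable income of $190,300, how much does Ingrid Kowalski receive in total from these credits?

$11,555

Elderly Relief Credit: $190,300 is below the $221,400 cutoff, so the full $4,550 applies.
Property Tax Rebate: 2% of the $37,500 excess over $152,800 is $750; credit = $825 − $750 = $75.
Energy Efficiency Rebate: $190,300 is at or below the $191,700 threshold, so the full $6,930 applies.
Rural Housing Credit: $190,300 is at or above $92,400, so the credit is $0.
Total: $4,550 + $75 + $6,930 + $0 = $11,555.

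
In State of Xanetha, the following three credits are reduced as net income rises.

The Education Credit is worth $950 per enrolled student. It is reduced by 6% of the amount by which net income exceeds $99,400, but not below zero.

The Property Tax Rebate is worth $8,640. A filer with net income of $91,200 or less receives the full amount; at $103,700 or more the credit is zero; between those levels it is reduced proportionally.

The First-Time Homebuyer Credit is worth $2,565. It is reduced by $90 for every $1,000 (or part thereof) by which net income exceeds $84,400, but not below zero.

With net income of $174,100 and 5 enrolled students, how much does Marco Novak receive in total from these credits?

$268

Education Credit: base = 5 × $950 = $4,750. 6% of the $74,700 excess over $99,400 is $4,482; credit = $4,750 − $4,482 = $268.
Property Tax Rebate: $174,100 is at or above $103,700, so the credit is $0.
First-Time Homebuyer Credit: income exceeds $84,400 by $89,700 → 90 increments × $90 = $8,100 ≥ base, so the credit is $0.
Total: $268 + $0 + $0 = $268.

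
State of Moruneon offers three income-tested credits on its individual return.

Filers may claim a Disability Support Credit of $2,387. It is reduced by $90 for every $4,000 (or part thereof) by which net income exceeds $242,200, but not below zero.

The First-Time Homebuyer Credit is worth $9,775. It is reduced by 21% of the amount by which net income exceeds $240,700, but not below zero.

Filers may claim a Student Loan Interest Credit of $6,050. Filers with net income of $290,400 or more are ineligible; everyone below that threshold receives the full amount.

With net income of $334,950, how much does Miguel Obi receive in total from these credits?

Disability Support Credit: income exceeds $242,200 by $92,750, which is 24 full-or-partial $4,000 increments; reduction = 24 × $90 = $2,160, leaving $227.
First-Time Homebuyer Credit: 21% of the $94,250 excess over $240,700 is $19,792.50 ≥ base, so the credit is $0.
Student Loan Interest Credit: $334,950 meets or exceeds the $290,400 cutoff, so the credit is $0.
Total: $227 + $0 + $0 = $227.

$227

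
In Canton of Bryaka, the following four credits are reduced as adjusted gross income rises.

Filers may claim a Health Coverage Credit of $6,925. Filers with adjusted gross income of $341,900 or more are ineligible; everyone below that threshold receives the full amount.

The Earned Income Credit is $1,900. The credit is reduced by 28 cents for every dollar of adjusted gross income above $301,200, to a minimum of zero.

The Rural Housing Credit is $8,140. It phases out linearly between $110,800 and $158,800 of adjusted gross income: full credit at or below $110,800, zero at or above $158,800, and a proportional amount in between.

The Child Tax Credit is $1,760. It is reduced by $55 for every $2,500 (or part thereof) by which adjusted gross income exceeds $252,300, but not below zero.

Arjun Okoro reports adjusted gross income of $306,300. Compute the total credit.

$7,947

Health Coverage Credit: $306,300 is below the $341,900 cutoff, so the full $6,925 applies.
Earned Income Credit: 28% of the $5,100 excess over $301,200 is $1,428; credit = $1,900 − $1,428 = $472.
Rural Housing Credit: $306,300 is at or above $158,800, so the credit is $0.
Child Tax Credit: income exceeds $252,300 by $54,000, which is 22 full-or-partial $2,500 increments; reduction = 22 × $55 = $1,210, leaving $550.
Total: $6,925 + $472 + $0 + $550 = $7,947.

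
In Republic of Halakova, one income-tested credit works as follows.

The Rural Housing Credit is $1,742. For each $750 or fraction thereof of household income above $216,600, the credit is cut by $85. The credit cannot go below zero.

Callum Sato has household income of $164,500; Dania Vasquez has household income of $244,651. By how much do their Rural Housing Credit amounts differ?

Callum ($164,500): Rural Housing Credit: $164,500 is at or below the $216,600 threshold, so the full $1,742 applies.
Dania ($244,651): Rural Housing Credit: income exceeds $216,600 by $28,051 → 38 increments × $85 = $3,230 ≥ base, so the credit is $0.
Difference: |$1,742 − $0| = $1,742.

$1,742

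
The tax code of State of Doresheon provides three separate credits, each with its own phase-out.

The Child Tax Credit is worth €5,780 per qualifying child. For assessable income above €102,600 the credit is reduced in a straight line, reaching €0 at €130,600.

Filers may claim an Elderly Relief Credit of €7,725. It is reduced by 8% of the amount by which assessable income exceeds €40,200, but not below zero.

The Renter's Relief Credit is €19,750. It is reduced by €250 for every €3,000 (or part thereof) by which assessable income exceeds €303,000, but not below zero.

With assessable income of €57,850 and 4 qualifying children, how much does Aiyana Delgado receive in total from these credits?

Child Tax Credit: base = 4 × €5,780 = €23,120. €57,850 is at or below the €102,600 threshold, so the full €23,120 applies.
Elderly Relief Credit: 8% of the €17,650 excess over €40,200 is €1,412; credit = €7,725 − €1,412 = €6,313.
Renter's Relief Credit: €57,850 is at or below the €303,000 threshold, so the full €19,750 applies.
Total: €23,120 + €6,313 + €19,750 = €49,183.

€49,183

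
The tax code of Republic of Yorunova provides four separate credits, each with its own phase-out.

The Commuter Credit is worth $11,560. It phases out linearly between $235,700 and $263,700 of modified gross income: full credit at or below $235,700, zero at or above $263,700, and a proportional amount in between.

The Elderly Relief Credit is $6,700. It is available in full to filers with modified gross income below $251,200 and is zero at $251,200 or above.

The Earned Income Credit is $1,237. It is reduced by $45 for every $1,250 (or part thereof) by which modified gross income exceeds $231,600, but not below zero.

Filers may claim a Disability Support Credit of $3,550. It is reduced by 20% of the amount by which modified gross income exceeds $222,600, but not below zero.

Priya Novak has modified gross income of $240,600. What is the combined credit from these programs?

$17,114

Commuter Credit: $240,600 is $4,900 into a $28,000 phase-out range, leaving 23,100/28,000 of the credit: $11,560 × 23,100/28,000 = $9,537.
Elderly Relief Credit: $240,600 is below the $251,200 cutoff, so the full $6,700 applies.
Earned Income Credit: income exceeds $231,600 by $9,000, which is 8 full-or-partial $1,250 increments; reduction = 8 × $45 = $360, leaving $877.
Disability Support Credit: 20% of the $18,000 excess over $222,600 is $3,600 ≥ base, so the credit is $0.
Total: $9,537 + $6,700 + $877 + $0 = $17,114.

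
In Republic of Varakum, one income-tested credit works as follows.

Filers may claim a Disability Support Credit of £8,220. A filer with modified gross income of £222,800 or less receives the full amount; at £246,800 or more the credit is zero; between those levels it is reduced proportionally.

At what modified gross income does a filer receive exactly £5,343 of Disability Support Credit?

£5,343 is 5,343/8,220 of the full £8,220, so 2,877/8,220 of the £24,000 range has been used: income = £222,800 + £24,000 × 2,877/8,220 = £231,200.

£231,200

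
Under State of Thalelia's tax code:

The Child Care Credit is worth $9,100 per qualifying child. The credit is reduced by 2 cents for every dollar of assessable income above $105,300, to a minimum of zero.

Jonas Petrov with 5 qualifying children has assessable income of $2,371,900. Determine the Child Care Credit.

$168

Child Care Credit: base = 5 × $9,100 = $45,500. 2% of the $2,266,600 excess over $105,300 is $45,332; credit = $45,500 − $45,332 = $168.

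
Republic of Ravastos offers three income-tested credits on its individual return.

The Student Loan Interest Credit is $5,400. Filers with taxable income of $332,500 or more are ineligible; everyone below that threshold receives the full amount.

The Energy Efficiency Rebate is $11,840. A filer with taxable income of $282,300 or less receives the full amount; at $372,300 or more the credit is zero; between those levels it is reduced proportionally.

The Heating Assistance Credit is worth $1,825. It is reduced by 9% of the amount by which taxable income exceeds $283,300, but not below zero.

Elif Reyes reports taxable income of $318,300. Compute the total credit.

$12,504

Student Loan Interest Credit: $318,300 is below the $332,500 cutoff, so the full $5,400 applies.
Energy Efficiency Rebate: $318,300 is $36,000 into a $90,000 phase-out range, leaving 54,000/90,000 of the credit: $11,840 × 54,000/90,000 = $7,104.
Heating Assistance Credit: 9% of the $35,000 excess over $283,300 is $3,150 ≥ base, so the credit is $0.
Total: $5,400 + $7,104 + $0 = $12,504.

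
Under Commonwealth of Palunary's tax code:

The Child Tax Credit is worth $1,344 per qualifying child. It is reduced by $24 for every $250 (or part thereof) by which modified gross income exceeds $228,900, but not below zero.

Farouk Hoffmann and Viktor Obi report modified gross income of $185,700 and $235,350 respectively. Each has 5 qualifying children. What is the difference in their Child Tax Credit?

Farouk ($185,700): Child Tax Credit: base = 5 × $1,344 = $6,720. $185,700 is at or below the $228,900 threshold, so the full $6,720 applies.
Viktor ($235,350): Child Tax Credit: base = 5 × $1,344 = $6,720. income exceeds $228,900 by $6,450, which is 26 full-or-partial $250 increments; reduction = 26 × $24 = $624, leaving $6,096.
Difference: |$6,720 − $6,096| = $624.

$624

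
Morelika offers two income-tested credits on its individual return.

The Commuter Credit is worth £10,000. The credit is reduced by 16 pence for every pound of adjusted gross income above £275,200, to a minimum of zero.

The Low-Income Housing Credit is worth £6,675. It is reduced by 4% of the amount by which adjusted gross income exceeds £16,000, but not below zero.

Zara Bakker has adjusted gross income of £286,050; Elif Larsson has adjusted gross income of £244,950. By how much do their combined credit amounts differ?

Zara (£286,050): Commuter Credit: 16% of the £10,850 excess over £275,200 is £1,736; credit = £10,000 − £1,736 = £8,264. Low-Income Housing Credit: 4% of the £270,050 excess over £16,000 is £10,802 ≥ base, so the credit is £0. total £8,264 + £0 = £8,264
Elif (£244,950): Commuter Credit: £244,950 is at or below the £275,200 threshold, so the full £10,000 applies. Low-Income Housing Credit: 4% of the £228,950 excess over £16,000 is £9,158 ≥ base, so the credit is £0. total £10,000 + £0 = £10,000
Difference: |£8,264 − £10,000| = £1,736.

£1,736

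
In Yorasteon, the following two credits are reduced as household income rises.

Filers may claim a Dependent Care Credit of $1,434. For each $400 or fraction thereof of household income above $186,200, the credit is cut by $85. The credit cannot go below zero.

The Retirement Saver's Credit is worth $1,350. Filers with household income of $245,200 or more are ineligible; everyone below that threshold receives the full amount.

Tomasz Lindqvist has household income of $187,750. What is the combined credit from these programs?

Dependent Care Credit: income exceeds $186,200 by $1,550, which is 4 full-or-partial $400 increments; reduction = 4 × $85 = $340, leaving $1,094.
Retirement Saver's Credit: $187,750 is below the $245,200 cutoff, so the full $1,350 applies.
Total: $1,094 + $1,350 = $2,444.

$2,444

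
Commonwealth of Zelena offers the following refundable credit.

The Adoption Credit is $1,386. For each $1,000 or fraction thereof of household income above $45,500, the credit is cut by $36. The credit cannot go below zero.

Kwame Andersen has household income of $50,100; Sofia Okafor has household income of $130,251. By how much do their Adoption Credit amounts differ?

$1,206

Kwame ($50,100): Adoption Credit: income exceeds $45,500 by $4,600, which is 5 full-or-partial $1,000 increments; reduction = 5 × $36 = $180, leaving $1,206.
Sofia ($130,251): Adoption Credit: income exceeds $45,500 by $84,751 → 85 increments × $36 = $3,060 ≥ base, so the credit is $0.
Difference: |$1,206 − $0| = $1,206.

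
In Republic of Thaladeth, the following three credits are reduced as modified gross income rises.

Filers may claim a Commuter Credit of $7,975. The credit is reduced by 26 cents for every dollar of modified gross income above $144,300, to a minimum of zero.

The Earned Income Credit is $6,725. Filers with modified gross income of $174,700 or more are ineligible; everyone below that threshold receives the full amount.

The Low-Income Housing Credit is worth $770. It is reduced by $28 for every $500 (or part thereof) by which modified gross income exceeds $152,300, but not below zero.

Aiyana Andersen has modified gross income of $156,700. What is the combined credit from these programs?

Commuter Credit: 26% of the $12,400 excess over $144,300 is $3,224; credit = $7,975 − $3,224 = $4,751.
Earned Income Credit: $156,700 is below the $174,700 cutoff, so the full $6,725 applies.
Low-Income Housing Credit: income exceeds $152,300 by $4,400, which is 9 full-or-partial $500 increments; reduction = 9 × $28 = $252, leaving $518.
Total: $4,751 + $6,725 + $518 = $11,994.

$11,994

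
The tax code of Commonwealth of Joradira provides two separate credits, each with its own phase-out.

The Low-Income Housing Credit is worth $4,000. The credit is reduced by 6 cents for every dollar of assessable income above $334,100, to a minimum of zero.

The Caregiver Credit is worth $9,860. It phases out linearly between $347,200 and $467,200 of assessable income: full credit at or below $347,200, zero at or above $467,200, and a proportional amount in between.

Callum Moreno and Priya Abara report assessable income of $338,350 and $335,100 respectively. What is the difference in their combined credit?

Callum ($338,350): Low-Income Housing Credit: 6% of the $4,250 excess over $334,100 is $255; credit = $4,000 − $255 = $3,745. Caregiver Credit: $338,350 is at or below the $347,200 threshold, so the full $9,860 applies. total $3,745 + $9,860 = $13,605
Priya ($335,100): Low-Income Housing Credit: 6% of the $1,000 excess over $334,100 is $60; credit = $4,000 − $60 = $3,940. Caregiver Credit: $335,100 is at or below the $347,200 threshold, so the full $9,860 applies. total $3,940 + $9,860 = $13,800
Difference: |$13,605 − $13,800| = $195.

$195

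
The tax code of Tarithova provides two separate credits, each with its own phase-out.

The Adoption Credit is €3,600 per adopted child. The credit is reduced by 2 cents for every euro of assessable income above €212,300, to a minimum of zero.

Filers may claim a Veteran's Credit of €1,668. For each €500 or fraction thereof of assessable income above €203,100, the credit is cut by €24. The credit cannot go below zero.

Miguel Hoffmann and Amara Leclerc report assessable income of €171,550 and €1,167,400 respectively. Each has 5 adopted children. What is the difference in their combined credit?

€19,668

Miguel (€171,550): Adoption Credit: base = 5 × €3,600 = €18,000. €171,550 is at or below the €212,300 threshold, so the full €18,000 applies. Veteran's Credit: €171,550 is at or below the €203,100 threshold, so the full €1,668 applies. total €18,000 + €1,668 = €19,668
Amara (€1,167,400): Adoption Credit: base = 5 × €3,600 = €18,000. 2% of the €955,100 excess over €212,300 is €19,102 ≥ base, so the credit is €0. Veteran's Credit: income exceeds €203,100 by €964,300 → 1929 increments × €24 = €46,296 ≥ base, so the credit is €0. total €0 + €0 = €0
Difference: |€19,668 − €0| = €19,668.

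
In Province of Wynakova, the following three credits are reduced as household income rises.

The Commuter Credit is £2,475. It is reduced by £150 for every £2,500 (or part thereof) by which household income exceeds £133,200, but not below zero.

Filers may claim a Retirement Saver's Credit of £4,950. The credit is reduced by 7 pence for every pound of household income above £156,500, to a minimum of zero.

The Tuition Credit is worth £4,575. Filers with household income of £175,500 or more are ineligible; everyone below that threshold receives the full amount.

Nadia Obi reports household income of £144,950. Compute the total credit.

£11,250

Commuter Credit: income exceeds £133,200 by £11,750, which is 5 full-or-partial £2,500 increments; reduction = 5 × £150 = £750, leaving £1,725.
Retirement Saver's Credit: £144,950 is at or below the £156,500 threshold, so the full £4,950 applies.
Tuition Credit: £144,950 is below the £175,500 cutoff, so the full £4,575 applies.
Total: £1,725 + £4,950 + £4,575 = £11,250.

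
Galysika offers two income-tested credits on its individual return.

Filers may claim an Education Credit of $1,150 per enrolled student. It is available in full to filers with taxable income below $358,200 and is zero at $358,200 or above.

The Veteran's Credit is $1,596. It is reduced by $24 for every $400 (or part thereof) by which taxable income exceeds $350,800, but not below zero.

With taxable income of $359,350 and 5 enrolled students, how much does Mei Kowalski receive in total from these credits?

Education Credit: base = 5 × $1,150 = $5,750. $359,350 meets or exceeds the $358,200 cutoff, so the credit is $0.
Veteran's Credit: income exceeds $350,800 by $8,550, which is 22 full-or-partial $400 increments; reduction = 22 × $24 = $528, leaving $1,068.
Total: $0 + $1,068 = $1,068.

$1,068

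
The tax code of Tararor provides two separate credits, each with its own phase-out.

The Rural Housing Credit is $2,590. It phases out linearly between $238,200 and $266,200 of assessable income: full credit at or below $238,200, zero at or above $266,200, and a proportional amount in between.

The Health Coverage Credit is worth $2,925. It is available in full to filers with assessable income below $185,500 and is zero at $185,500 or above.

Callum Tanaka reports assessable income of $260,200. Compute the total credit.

Rural Housing Credit: $260,200 is $22,000 into a $28,000 phase-out range, leaving 6,000/28,000 of the credit: $2,590 × 6,000/28,000 = $555.
Health Coverage Credit: $260,200 meets or exceeds the $185,500 cutoff, so the credit is $0.
Total: $555 + $0 = $555.

$555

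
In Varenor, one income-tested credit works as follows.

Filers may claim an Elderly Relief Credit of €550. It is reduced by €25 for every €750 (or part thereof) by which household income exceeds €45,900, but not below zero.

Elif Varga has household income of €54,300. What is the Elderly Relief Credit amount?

€250

Elderly Relief Credit: income exceeds €45,900 by €8,400, which is 12 full-or-partial €750 increments; reduction = 12 × €25 = €300, leaving €250.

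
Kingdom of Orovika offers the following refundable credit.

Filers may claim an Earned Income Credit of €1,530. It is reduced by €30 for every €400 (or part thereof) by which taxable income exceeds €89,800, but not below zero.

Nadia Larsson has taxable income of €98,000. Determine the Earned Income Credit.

€900

Earned Income Credit: income exceeds €89,800 by €8,200, which is 21 full-or-partial €400 increments; reduction = 21 × €30 = €630, leaving €900.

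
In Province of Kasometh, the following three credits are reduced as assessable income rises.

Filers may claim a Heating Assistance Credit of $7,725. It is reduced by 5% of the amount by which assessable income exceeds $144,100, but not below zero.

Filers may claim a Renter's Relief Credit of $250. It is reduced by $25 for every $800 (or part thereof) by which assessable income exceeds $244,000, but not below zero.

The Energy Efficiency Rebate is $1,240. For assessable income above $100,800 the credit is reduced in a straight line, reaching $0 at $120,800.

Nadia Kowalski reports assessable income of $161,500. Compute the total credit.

$7,105

Heating Assistance Credit: 5% of the $17,400 excess over $144,100 is $870; credit = $7,725 − $870 = $6,855.
Renter's Relief Credit: $161,500 is at or below the $244,000 threshold, so the full $250 applies.
Energy Efficiency Rebate: $161,500 is at or above $120,800, so the credit is $0.
Total: $6,855 + $250 + $0 = $7,105.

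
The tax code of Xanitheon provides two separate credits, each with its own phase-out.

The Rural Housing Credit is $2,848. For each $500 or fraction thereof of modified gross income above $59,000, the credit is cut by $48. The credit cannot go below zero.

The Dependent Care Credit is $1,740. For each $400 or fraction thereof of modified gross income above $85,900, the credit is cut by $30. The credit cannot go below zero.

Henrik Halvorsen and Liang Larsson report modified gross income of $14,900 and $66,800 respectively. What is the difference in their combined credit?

Henrik ($14,900): Rural Housing Credit: $14,900 is at or below the $59,000 threshold, so the full $2,848 applies. Dependent Care Credit: $14,900 is at or below the $85,900 threshold, so the full $1,740 applies. total $2,848 + $1,740 = $4,588
Liang ($66,800): Rural Housing Credit: income exceeds $59,000 by $7,800, which is 16 full-or-partial $500 increments; reduction = 16 × $48 = $768, leaving $2,080. Dependent Care Credit: $66,800 is at or below the $85,900 threshold, so the full $1,740 applies. total $2,080 + $1,740 = $3,820
Difference: |$4,588 − $3,820| = $768.

$768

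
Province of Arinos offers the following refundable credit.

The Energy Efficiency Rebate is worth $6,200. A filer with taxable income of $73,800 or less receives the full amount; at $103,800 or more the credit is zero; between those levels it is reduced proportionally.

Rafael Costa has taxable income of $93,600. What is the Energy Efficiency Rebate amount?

Energy Efficiency Rebate: $93,600 is $19,800 into a $30,000 phase-out range, leaving 10,200/30,000 of the credit: $6,200 × 10,200/30,000 = $2,108.

$2,108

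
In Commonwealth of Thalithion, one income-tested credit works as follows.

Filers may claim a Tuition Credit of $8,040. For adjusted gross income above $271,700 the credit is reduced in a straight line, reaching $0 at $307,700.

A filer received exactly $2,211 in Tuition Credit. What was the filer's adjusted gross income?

$2,211 is 2,211/8,040 of the full $8,040, so 5,829/8,040 of the $36,000 range has been used: income = $271,700 + $36,000 × 5,829/8,040 = $297,800.

$297,800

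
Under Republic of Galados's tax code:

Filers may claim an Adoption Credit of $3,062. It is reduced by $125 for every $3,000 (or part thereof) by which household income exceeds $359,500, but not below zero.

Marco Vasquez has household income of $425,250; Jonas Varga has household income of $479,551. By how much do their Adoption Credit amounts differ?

Marco ($425,250): Adoption Credit: income exceeds $359,500 by $65,750, which is 22 full-or-partial $3,000 increments; reduction = 22 × $125 = $2,750, leaving $312.
Jonas ($479,551): Adoption Credit: income exceeds $359,500 by $120,051 → 41 increments × $125 = $5,125 ≥ base, so the credit is $0.
Difference: |$312 − $0| = $312.

$312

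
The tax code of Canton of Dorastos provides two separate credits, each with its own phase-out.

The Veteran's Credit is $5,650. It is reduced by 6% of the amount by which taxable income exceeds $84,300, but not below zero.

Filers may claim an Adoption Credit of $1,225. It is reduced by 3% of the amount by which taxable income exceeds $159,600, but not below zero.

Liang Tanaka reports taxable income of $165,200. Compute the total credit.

$1,853

Veteran's Credit: 6% of the $80,900 excess over $84,300 is $4,854; credit = $5,650 − $4,854 = $796.
Adoption Credit: 3% of the $5,600 excess over $159,600 is $168; credit = $1,225 − $168 = $1,057.
Total: $796 + $1,057 = $1,853.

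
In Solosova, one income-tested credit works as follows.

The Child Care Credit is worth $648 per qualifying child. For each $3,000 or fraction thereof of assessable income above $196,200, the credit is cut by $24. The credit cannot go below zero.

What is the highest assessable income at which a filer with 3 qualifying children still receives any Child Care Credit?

Full credit = 3 × $648 = $1,944.
After 80 increments the reduction is 80 × $24 = $1,920, leaving $24; one more increment wipes it out. Increment 80 ends at excess 80 × $3,000 = $240,000, so the highest qualifying income is $196,200 + $240,000 = $436,200.

$436,200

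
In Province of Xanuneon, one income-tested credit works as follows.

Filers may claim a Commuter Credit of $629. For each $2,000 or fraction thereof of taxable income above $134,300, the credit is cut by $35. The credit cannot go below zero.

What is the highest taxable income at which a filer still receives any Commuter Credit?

After 17 increments the reduction is 17 × $35 = $595, leaving $34; one more increment wipes it out. Increment 17 ends at excess 17 × $2,000 = $34,000, so the highest qualifying income is $134,300 + $34,000 = $168,300.

$168,300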